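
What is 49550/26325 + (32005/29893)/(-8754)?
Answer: 172874214313/91850846022 ≈ 1.8821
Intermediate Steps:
49550/26325 + (32005/29893)/(-8754) = 49550*(1/26325) + (32005*(1/29893))*(-1/8754) = 1982/1053 + (32005/29893)*(-1/8754) = 1982/1053 - 32005/261683322 = 172874214313/91850846022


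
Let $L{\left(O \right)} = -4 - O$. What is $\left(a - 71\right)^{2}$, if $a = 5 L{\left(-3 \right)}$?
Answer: $5776$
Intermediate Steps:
$a = -5$ ($a = 5 \left(-4 - -3\right) = 5 \left(-4 + 3\right) = 5 \left(-1\right) = -5$)
$\left(a - 71\right)^{2} = \left(-5 - 71\right)^{2} = \left(-76\right)^{2} = 5776$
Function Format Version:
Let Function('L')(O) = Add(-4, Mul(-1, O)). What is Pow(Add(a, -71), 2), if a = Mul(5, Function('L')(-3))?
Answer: 5776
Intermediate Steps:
a = -5 (a = Mul(5, Add(-4, Mul(-1, -3))) = Mul(5, Add(-4, 3)) = Mul(5, -1) = -5)
Pow(Add(a, -71), 2) = Pow(Add(-5, -71), 2) = Pow(-76, 2) = 5776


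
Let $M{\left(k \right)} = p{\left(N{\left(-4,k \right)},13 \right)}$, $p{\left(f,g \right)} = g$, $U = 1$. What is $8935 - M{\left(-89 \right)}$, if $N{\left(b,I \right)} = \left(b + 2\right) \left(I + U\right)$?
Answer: $8922$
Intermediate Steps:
$N{\left(b,I \right)} = \left(1 + I\right) \left(2 + b\right)$ ($N{\left(b,I \right)} = \left(b + 2\right) \left(I + 1\right) = \left(2 + b\right) \left(1 + I\right) = \left(1 + I\right) \left(2 + b\right)$)
$M{\left(k \right)} = 13$
$8935 - M{\left(-89 \right)} = 8935 - 13 = 8922$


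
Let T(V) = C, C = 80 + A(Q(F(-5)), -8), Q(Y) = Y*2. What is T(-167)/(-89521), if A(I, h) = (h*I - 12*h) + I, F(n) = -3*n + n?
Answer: -36/89521 ≈ -0.00040214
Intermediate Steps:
F(n) = -2*n
Q(Y) = 2*Y
A(I, h) = I - 12*h + I*h (A(I, h) = (I*h - 12*h) + I = (-12*h + I*h) + I = I - 12*h + I*h)
C = 36 (C = 80 + (2*(-2*(-5)) - 12*(-8) + (2*(-2*(-5)))*(-8)) = 80 + (2*10 + 96 + (2*10)*(-8)) = 80 + (20 + 96 + 20*(-8)) = 80 + (20 + 96 - 160) = 80 - 44 = 36)
T(V) = 36
T(-167)/(-89521) = 36/(-89521) = 36*(-1/89521) = -36/89521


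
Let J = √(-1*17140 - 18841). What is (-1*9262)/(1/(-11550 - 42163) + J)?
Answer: 248744903/51904146321495 + 13360834974839*I*√35981/51904146321495 ≈ 4.7924e-6 + 48.828*I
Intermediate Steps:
J = I*√35981 (J = √(-17140 - 18841) = √(-35981) = I*√35981 ≈ 189.69*I)
(-1*9262)/(1/(-11550 - 42163) + J) = (-1*9262)/(1/(-11550 - 42163) + I*√35981) = -9262/(1/(-53713) + I*√35981) = -9262/(-1/53713 + I*√35981)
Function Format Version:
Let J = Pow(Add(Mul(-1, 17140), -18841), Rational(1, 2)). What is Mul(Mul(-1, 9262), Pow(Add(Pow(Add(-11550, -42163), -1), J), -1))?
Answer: Add(Rational(248744903, 51904146321495), Mul(Rational(13360834974839, 51904146321495), I, Pow(35981, Rational(1, 2)))) ≈ Add(4.7924e-6, Mul(48.828, I))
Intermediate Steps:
J = Mul(I, Pow(35981, Rational(1, 2))) (J = Pow(Add(-17140, -18841), Rational(1, 2)) = Pow(-35981, Rational(1, 2)) = Mul(I, Pow(35981, Rational(1, 2))) ≈ Mul(189.69, I))
Mul(Mul(-1, 9262), Pow(Add(Pow(Add(-11550, -42163), -1), J), -1)) = Mul(Mul(-1, 9262), Pow(Add(Pow(Add(-11550, -42163), -1), Mul(I, Pow(35981, Rational(1, 2)))), -1)) = Mul(-9262, Pow(Add(Pow(-53713, -1), Mul(I, Pow(35981, Rational(1, 2)))), -1)) = Mul(-9262, Pow(Add(Rational(-1, 53713), Mul(I, Pow(35981, Rational(1, 2)))), -1))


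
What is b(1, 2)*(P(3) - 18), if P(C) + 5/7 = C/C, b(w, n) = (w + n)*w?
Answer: -372/7 ≈ -53.143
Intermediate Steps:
b(w, n) = w*(n + w) (b(w, n) = (n + w)*w = w*(n + w))
P(C) = 2/7 (P(C) = -5/7 + C/C = -5/7 + 1 = 2/7)
b(1, 2)*(P(3) - 18) = (1*(2 + 1))*(2/7 - 18) = (1*3)*(-124/7) = 3*(-124/7) = -372/7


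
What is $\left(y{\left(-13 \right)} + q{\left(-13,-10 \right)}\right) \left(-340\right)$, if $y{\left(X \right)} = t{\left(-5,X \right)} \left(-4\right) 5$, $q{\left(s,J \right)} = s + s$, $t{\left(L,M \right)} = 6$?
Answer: $49640$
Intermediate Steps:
$q{\left(s,J \right)} = 2 s$
$y{\left(X \right)} = -120$ ($y{\left(X \right)} = 6 \left(-4\right) 5 = \left(-24\right) 5 = -120$)
$\left(y{\left(-13 \right)} + q{\left(-13,-10 \right)}\right) \left(-340\right) = \left(-120 + 2 \left(-13\right)\right) \left(-340\right) = \left(-120 - 26\right) \left(-340\right) = \left(-146\right) \left(-340\right) = 49640$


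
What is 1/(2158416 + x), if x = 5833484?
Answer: 1/7991900 ≈ 1.2513e-7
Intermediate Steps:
1/(2158416 + x) = 1/(2158416 + 5833484) = 1/7991900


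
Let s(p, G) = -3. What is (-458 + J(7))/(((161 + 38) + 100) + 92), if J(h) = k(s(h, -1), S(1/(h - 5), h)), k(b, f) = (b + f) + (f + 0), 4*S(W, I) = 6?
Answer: -458/391 ≈ -1.1714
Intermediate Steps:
S(W, I) = 3/2 (S(W, I) = (¼)*6 = 3/2)
k(b, f) = b + 2*f (k(b, f) = (b + f) + f = b + 2*f)
J(h) = 0 (J(h) = -3 + 2*(3/2) = -3 + 3 = 0)
(-458 + J(7))/(((161 + 38) + 100) + 92) = (-458 + 0)/(((161 + 38) + 100) + 92) = -458/((199 + 100) + 92) = -458/(299 + 92) = -458/391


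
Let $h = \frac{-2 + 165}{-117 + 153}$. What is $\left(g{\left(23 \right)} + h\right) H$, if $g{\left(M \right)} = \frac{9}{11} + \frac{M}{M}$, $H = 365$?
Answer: $\frac{917245}{396} \approx 2316.3$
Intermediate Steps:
$h = \frac{163}{36} \approx 4.5278$
$g{\left(M \right)} = \frac{20}{11}$ ($g{\left(M \right)} = 9 \cdot \frac{1}{11} + 1 = \frac{9}{11} + 1 = \frac{20}{11}$)
$\left(g{\left(23 \right)} + h\right) H = \left(\frac{20}{11} + \frac{163}{36}\right) 365 = \frac{2513}{396} \cdot 365 = \frac{917245}{396}$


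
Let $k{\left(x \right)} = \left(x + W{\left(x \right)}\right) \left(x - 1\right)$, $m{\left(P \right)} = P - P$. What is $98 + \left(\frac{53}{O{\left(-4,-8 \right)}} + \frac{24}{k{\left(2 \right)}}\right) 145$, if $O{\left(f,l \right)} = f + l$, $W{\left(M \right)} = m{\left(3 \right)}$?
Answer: $\frac{14371}{12} \approx 1197.6$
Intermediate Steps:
$m{\left(P \right)} = 0$
$W{\left(M \right)} = 0$
$k{\left(x \right)} = x \left(-1 + x\right)$ ($k{\left(x \right)} = \left(x + 0\right) \left(x - 1\right) = x \left(-1 + x\right)$)
$98 + \left(\frac{53}{O{\left(-4,-8 \right)}} + \frac{24}{k{\left(2 \right)}}\right) 145 = 98 + \left(\frac{53}{-4 - 8} + \frac{24}{2 \left(-1 + 2\right)}\right) 145 = 98 + \left(\frac{53}{-12} + \frac{24}{2 \cdot 1}\right) 145 = 98 + \left(53 \left(- \frac{1}{12}\right) + \frac{24}{2}\right) 145 = 98 + \left(- \frac{53}{12} + 24 \cdot \frac{1}{2}\right) 145 = 98 + \left(- \frac{53}{12} + 12\right) 145 = 98 + \frac{91}{12} \cdot 145 = 98 + \frac{13195}{12} = \frac{14371}{12}$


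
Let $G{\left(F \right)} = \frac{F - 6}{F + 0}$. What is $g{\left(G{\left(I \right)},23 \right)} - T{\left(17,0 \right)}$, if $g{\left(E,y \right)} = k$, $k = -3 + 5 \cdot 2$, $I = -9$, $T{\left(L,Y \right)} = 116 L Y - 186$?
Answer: $193$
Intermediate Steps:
$T{\left(L,Y \right)} = -186 + 116 L Y$ ($T{\left(L,Y \right)} = 116 L Y - 186 = -186 + 116 L Y$)
$G{\left(F \right)} = \frac{-6 + F}{F}$
$k = 7$ ($k = -3 + 10 = 7$)
$g{\left(E,y \right)} = 7$
$g{\left(G{\left(I \right)},23 \right)} - T{\left(17,0 \right)} = 7 - \left(-186 + 116 \cdot 17 \cdot 0\right) = 7 - \left(-186 + 0\right) = 7 - -186 = 7 + 186 = 193$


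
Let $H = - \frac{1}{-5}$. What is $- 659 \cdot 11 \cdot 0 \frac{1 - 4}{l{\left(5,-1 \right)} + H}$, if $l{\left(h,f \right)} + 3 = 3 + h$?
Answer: $0$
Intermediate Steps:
$l{\left(h,f \right)} = h$ ($l{\left(h,f \right)} = -3 + \left(3 + h\right) = h$)
$H = \frac{1}{5}$ ($H = \left(-1\right) \left(- \frac{1}{5}\right) = \frac{1}{5} \approx 0.2$)
$- 659 \cdot 11 \cdot 0 \frac{1 - 4}{l{\left(5,-1 \right)} + H} = - 659 \cdot 11 \cdot 0 \frac{1 - 4}{5 + \frac{1}{5}} = - 659 \cdot 0 \left(- \frac{3}{\frac{26}{5}}\right) = - 659 \cdot 0 \left(\left(-3\right) \frac{5}{26}\right) = - 659 \cdot 0 \left(- \frac{15}{26}\right) = \left(-659\right) 0 = 0$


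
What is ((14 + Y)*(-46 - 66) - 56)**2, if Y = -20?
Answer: 379456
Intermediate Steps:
((14 + Y)*(-46 - 66) - 56)**2 = ((14 - 20)*(-46 - 66) - 56)**2 = (-6*(-112) - 56)**2 = (672 - 56)**2 = 616**2 = 379456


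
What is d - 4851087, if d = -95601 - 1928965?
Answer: -6875653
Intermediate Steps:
d = -2024566
d - 4851087 = -2024566 - 4851087 = -6875653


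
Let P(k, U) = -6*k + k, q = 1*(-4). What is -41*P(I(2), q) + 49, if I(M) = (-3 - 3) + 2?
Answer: -771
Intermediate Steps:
I(M) = -4 (I(M) = -6 + 2 = -4)
q = -4
P(k, U) = -5*k
-41*P(I(2), q) + 49 = -(-205)*(-4) + 49 = -41*20 + 49 = -820 + 49 = -771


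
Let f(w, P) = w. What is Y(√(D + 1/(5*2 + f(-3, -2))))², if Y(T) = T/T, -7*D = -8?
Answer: 1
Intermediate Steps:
D = 8/7 (D = -⅐*(-8) = 8/7 ≈ 1.1429)
Y(T) = 1
Y(√(D + 1/(5*2 + f(-3, -2))))² = 1² = 1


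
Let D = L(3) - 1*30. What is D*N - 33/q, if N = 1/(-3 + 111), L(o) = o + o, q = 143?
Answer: -53/117 ≈ -0.45299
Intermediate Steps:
L(o) = 2*o
D = -24 (D = 2*3 - 1*30 = 6 - 30 = -24)
N = 1/108 ≈ 0.0092593
D*N - 33/q = -24*1/108 - 33/143 = -2/9 - 33*1/143 = -2/9 - 3/13 = -53/117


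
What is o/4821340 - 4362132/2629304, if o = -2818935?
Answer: -711078964203/316919213684 ≈ -2.2437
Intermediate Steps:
o/4821340 - 4362132/2629304 = -2818935/4821340 - 4362132/2629304 = -2818935*1/4821340 - 4362132*1/2629304 = -563787/964268 - 1090533/657326 = -711078964203/316919213684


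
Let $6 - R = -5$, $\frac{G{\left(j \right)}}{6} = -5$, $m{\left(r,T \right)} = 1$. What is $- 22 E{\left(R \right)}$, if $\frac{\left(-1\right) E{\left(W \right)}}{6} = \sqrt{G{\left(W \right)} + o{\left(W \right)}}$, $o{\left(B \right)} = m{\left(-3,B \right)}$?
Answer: $132 i \sqrt{29} \approx 710.84 i$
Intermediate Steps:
$G{\left(j \right)} = -30$ ($G{\left(j \right)} = 6 \left(-5\right) = -30$)
$R = 11$ ($R = 6 - -5 = 6 + 5 = 11$)
$o{\left(B \right)} = 1$
$E{\left(W \right)} = - 6 i \sqrt{29}$ ($E{\left(W \right)} = - 6 \sqrt{-30 + 1} = - 6 \sqrt{-29} = - 6 i \sqrt{29}$)
$- 22 E{\left(R \right)} = - 22 \left(- 6 i \sqrt{29}\right) = 132 i \sqrt{29}$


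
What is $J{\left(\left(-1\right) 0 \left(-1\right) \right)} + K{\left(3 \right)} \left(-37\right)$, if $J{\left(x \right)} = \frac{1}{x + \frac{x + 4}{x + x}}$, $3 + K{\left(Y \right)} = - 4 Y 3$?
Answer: $1443$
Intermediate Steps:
$K{\left(Y \right)} = -3 - 12 Y$ ($K{\left(Y \right)} = -3 + - 4 Y 3 = -3 - 12 Y$)
$J{\left(x \right)} = \frac{1}{x + \frac{4 + x}{2 x}}$
$J{\left(\left(-1\right) 0 \left(-1\right) \right)} + K{\left(3 \right)} \left(-37\right) = \frac{2 \left(-1\right) 0 \left(-1\right)}{4 + \left(-1\right) 0 \left(-1\right) + 2 \left(\left(-1\right) 0 \left(-1\right)\right)^{2}} + \left(-3 - 36\right) \left(-37\right) = \frac{2 \cdot 0 \left(-1\right)}{4 + 0 \left(-1\right) + 2 \left(0 \left(-1\right)\right)^{2}} + \left(-3 - 36\right) \left(-37\right) = 2 \cdot 0 \frac{1}{4 + 0 + 2 \cdot 0^{2}} - -1443 = 2 \cdot 0 \frac{1}{4 + 0 + 2 \cdot 0} + 1443 = 2 \cdot 0 \frac{1}{4 + 0 + 0} + 1443 = 2 \cdot 0 \cdot \frac{1}{4} + 1443 = 0 + 1443 = 1443$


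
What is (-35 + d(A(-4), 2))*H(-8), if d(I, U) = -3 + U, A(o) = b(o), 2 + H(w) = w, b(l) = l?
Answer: 360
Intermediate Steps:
H(w) = -2 + w
A(o) = o
(-35 + d(A(-4), 2))*H(-8) = (-35 + (-3 + 2))*(-2 - 8) = (-35 - 1)*(-10) = -36*(-10) = 360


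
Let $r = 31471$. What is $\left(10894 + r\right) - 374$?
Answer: $41991$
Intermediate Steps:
$\left(10894 + r\right) - 374 = \left(10894 + 31471\right) - 374 = 42365 - 374 = 41991$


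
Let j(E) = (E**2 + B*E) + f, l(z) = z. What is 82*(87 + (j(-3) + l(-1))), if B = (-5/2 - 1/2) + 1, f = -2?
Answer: 8118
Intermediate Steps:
B = -2 (B = (-5*1/2 - 1*1/2) + 1 = (-5/2 - 1/2) + 1 = -3 + 1 = -2)
j(E) = -2 + E**2 - 2*E (j(E) = (E**2 - 2*E) - 2 = -2 + E**2 - 2*E)
82*(87 + (j(-3) + l(-1))) = 82*(87 + ((-2 + (-3)**2 - 2*(-3)) - 1)) = 82*(87 + ((-2 + 9 + 6) - 1)) = 82*(87 + (13 - 1)) = 82*(87 + 12) = 82*99 = 8118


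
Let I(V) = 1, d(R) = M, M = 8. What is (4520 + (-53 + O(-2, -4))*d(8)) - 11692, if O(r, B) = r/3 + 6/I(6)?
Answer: -22660/3 ≈ -7553.3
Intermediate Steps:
d(R) = 8
O(r, B) = 6 + r/3 (O(r, B) = r/3 + 6/1 = r*(1/3) + 6*1 = r/3 + 6 = 6 + r/3)
(4520 + (-53 + O(-2, -4))*d(8)) - 11692 = (4520 + (-53 + (6 + (1/3)*(-2)))*8) - 11692 = (4520 + (-53 + (6 - 2/3))*8) - 11692 = (4520 + (-53 + 16/3)*8) - 11692 = (4520 - 143/3*8) - 11692 = (4520 - 1144/3) - 11692 = 12416/3 - 11692 = -22660/3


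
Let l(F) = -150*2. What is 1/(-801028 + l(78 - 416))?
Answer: -1/801328 ≈ -1.2479e-6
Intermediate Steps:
l(F) = -300
1/(-801028 + l(78 - 416)) = 1/(-801028 - 300) = 1/(-801328) = -1/801328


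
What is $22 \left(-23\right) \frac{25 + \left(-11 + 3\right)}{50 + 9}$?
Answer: $- \frac{8602}{59} \approx -145.8$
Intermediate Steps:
$22 \left(-23\right) \frac{25 + \left(-11 + 3\right)}{50 + 9} = - 506 \frac{25 - 8}{59} = - 506 \cdot 17 \cdot \frac{1}{59} = \left(-506\right) \frac{17}{59} = - \frac{8602}{59}$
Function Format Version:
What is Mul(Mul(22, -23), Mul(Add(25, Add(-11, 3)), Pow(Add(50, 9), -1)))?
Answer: Rational(-8602, 59) ≈ -145.80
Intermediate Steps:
Mul(Mul(22, -23), Mul(Add(25, Add(-11, 3)), Pow(Add(50, 9), -1))) = Mul(-506, Mul(Add(25, -8), Pow(59, -1))) = Mul(-506, Mul(17, Rational(1, 59))) = Mul(-506, Rational(17, 59)) = Rational(-8602, 59)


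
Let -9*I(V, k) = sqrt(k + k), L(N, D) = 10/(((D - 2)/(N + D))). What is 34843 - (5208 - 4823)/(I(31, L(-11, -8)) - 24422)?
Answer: 76513933462264/2195961853 - 315*sqrt(38)/4391923706 ≈ 34843.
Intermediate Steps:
L(N, D) = 10*(D + N)/(-2 + D) (L(N, D) = 10/(((-2 + D)/(D + N))) = 10*((D + N)/(-2 + D)) = 10*(D + N)/(-2 + D))
I(V, k) = -sqrt(2)*sqrt(k)/9 (I(V, k) = -sqrt(k + k)/9 = -sqrt(2)*sqrt(k)/9)
34843 - (5208 - 4823)/(I(31, L(-11, -8)) - 24422) = 34843 - (5208 - 4823)/(-sqrt(2)*sqrt(10*(-8 - 11)/(-2 - 8))/9 - 24422) = 34843 - 385/(-sqrt(2)*sqrt(10*(-19)/(-10))/9 - 24422) = 34843 - 385/(-sqrt(2)*sqrt(10*(-1/10)*(-19))/9 - 24422) = 34843 - 385/(-sqrt(2)*sqrt(19)/9 - 24422) = 34843 - 385/(-sqrt(38)/9 - 24422) = 34843 - 385/(-24422 - sqrt(38)/9)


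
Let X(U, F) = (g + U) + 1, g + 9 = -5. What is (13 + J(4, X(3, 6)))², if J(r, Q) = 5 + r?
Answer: 484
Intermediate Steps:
g = -14 (g = -9 - 5 = -14)
X(U, F) = -13 + U (X(U, F) = (-14 + U) + 1 = -13 + U)
(13 + J(4, X(3, 6)))² = (13 + (5 + 4))² = (13 + 9)² = 22² = 484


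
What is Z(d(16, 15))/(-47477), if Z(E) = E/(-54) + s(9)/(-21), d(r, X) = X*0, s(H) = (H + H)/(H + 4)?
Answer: 6/4320407 ≈ 1.3888e-6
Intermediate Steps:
s(H) = 2*H/(4 + H) (s(H) = (2*H)/(4 + H) = 2*H/(4 + H))
d(r, X) = 0
Z(E) = -6/91 - E/54 (Z(E) = E/(-54) + (2*9/(4 + 9))/(-21) = E*(-1/54) + (2*9/13)*(-1/21) = -E/54 + (2*9*(1/13))*(-1/21) = -E/54 + (18/13)*(-1/21) = -E/54 - 6/91 = -6/91 - E/54)
Z(d(16, 15))/(-47477) = (-6/91 - 1/54*0)/(-47477) = (-6/91 + 0)*(-1/47477) = -6/91*(-1/47477) = 6/4320407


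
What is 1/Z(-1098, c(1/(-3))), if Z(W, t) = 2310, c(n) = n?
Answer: 1/2310 ≈ 0.00043290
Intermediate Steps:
1/Z(-1098, c(1/(-3))) = 1/2310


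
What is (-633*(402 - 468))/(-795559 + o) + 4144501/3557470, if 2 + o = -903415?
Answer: 1723195937329/1511014037680 ≈ 1.1404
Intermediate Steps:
o = -903417 (o = -2 - 903415 = -903417)
(-633*(402 - 468))/(-795559 + o) + 4144501/3557470 = (-633*(402 - 468))/(-795559 - 903417) + 4144501/3557470 = -633*(-66)/(-1698976) + 4144501*(1/3557470) = 41778*(-1/1698976) + 4144501/3557470 = -20889/849488 + 4144501/3557470 = 1723195937329/1511014037680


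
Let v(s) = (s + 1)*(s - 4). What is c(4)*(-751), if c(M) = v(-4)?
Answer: -18024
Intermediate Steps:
v(s) = (1 + s)*(-4 + s)
c(M) = 24 (c(M) = -4 + (-4)² - 3*(-4) = -4 + 16 + 12 = 24)
c(4)*(-751) = 24*(-751) = -18024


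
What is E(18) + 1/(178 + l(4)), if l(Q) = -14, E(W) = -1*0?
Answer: 1/164 ≈ 0.0060976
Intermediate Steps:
E(W) = 0
E(18) + 1/(178 + l(4)) = 0 + 1/(178 - 14) = 0 + 1/164 = 1/164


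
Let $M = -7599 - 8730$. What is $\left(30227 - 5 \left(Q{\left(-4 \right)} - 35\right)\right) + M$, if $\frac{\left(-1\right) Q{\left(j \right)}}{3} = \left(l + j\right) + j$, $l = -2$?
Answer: $13923$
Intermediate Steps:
$Q{\left(j \right)} = 6 - 6 j$ ($Q{\left(j \right)} = - 3 \left(\left(-2 + j\right) + j\right) = - 3 \left(-2 + 2 j\right) = 6 - 6 j$)
$M = -16329$
$\left(30227 - 5 \left(Q{\left(-4 \right)} - 35\right)\right) + M = \left(30227 - 5 \left(\left(6 - -24\right) - 35\right)\right) - 16329 = \left(30227 - 5 \left(\left(6 + 24\right) - 35\right)\right) - 16329 = \left(30227 - 5 \left(30 - 35\right)\right) - 16329 = \left(30227 - -25\right) - 16329 = \left(30227 + 25\right) - 16329 = 30252 - 16329 = 13923$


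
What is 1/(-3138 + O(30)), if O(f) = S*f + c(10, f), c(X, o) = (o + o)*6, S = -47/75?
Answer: -5/13984 ≈ -0.00035755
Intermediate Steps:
S = -47/75 (S = -47*1/75 = -47/75 ≈ -0.62667)
c(X, o) = 12*o (c(X, o) = (2*o)*6 = 12*o)
O(f) = 853*f/75 (O(f) = -47*f/75 + 12*f = 853*f/75)
1/(-3138 + O(30)) = 1/(-3138 + (853/75)*30) = 1/(-3138 + 1706/5) = 1/(-13984/5) = -5/13984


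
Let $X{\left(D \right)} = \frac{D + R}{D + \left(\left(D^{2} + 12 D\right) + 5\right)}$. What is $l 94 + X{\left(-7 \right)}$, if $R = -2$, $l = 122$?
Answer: $\frac{424325}{37} \approx 11468.0$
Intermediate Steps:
$X{\left(D \right)} = \frac{-2 + D}{5 + D^{2} + 13 D}$ ($X{\left(D \right)} = \frac{D - 2}{D + \left(\left(D^{2} + 12 D\right) + 5\right)} = \frac{-2 + D}{D + \left(5 + D^{2} + 12 D\right)} = \frac{-2 + D}{5 + D^{2} + 13 D}$)
$l 94 + X{\left(-7 \right)} = 122 \cdot 94 + \frac{-2 - 7}{5 + \left(-7\right)^{2} + 13 \left(-7\right)} = 11468 + \frac{1}{5 + 49 - 91} \left(-9\right) = 11468 + \frac{1}{-37} \left(-9\right) = 11468 - - \frac{9}{37} = 11468 + \frac{9}{37} = \frac{424325}{37}$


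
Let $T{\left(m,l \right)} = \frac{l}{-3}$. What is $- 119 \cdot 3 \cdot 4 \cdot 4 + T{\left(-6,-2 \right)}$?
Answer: $- \frac{17134}{3} \approx -5711.3$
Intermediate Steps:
$T{\left(m,l \right)} = - \frac{l}{3}$ ($T{\left(m,l \right)} = l \left(- \frac{1}{3}\right) = - \frac{l}{3}$)
$- 119 \cdot 3 \cdot 4 \cdot 4 + T{\left(-6,-2 \right)} = - 119 \cdot 3 \cdot 4 \cdot 4 - - \frac{2}{3} = - 119 \cdot 12 \cdot 4 + \frac{2}{3} = \left(-119\right) 48 + \frac{2}{3} = -5712 + \frac{2}{3} = - \frac{17134}{3}$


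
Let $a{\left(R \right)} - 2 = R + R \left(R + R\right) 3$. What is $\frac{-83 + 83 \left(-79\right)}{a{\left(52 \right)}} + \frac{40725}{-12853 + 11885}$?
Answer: $- \frac{334674535}{7878552} \approx -42.479$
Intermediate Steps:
$a{\left(R \right)} = 2 + R + 6 R^{2}$ ($a{\left(R \right)} = 2 + \left(R + R \left(R + R\right) 3\right) = 2 + \left(R + R 2 R 3\right) = 2 + \left(R + 2 R^{2} \cdot 3\right) = 2 + \left(R + 6 R^{2}\right) = 2 + R + 6 R^{2}$)
$\frac{-83 + 83 \left(-79\right)}{a{\left(52 \right)}} + \frac{40725}{-12853 + 11885} = \frac{-83 + 83 \left(-79\right)}{2 + 52 + 6 \cdot 52^{2}} + \frac{40725}{-12853 + 11885} = \frac{-83 - 6557}{2 + 52 + 6 \cdot 2704} + \frac{40725}{-968} = - \frac{6640}{2 + 52 + 16224} + 40725 \left(- \frac{1}{968}\right) = - \frac{6640}{16278} - \frac{40725}{968} = \left(-6640\right) \frac{1}{16278} - \frac{40725}{968} = - \frac{3320}{8139} - \frac{40725}{968} = - \frac{334674535}{7878552}$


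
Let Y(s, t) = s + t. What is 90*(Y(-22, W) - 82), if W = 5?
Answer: -8910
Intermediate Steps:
90*(Y(-22, W) - 82) = 90*((-22 + 5) - 82) = 90*(-17 - 82) = 90*(-99) = -8910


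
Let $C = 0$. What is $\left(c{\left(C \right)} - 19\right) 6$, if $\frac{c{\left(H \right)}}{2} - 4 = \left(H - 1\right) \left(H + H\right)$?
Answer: $-66$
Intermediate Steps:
$c{\left(H \right)} = 8 + 4 H \left(-1 + H\right)$ ($c{\left(H \right)} = 8 + 2 \left(H - 1\right) \left(H + H\right) = 8 + 2 \left(-1 + H\right) 2 H = 8 + 2 \cdot 2 H \left(-1 + H\right) = 8 + 4 H \left(-1 + H\right)$)
$\left(c{\left(C \right)} - 19\right) 6 = \left(\left(8 - 0 + 4 \cdot 0^{2}\right) - 19\right) 6 = \left(\left(8 + 0 + 4 \cdot 0\right) - 19\right) 6 = \left(\left(8 + 0 + 0\right) - 19\right) 6 = \left(8 - 19\right) 6 = \left(-11\right) 6 = -66$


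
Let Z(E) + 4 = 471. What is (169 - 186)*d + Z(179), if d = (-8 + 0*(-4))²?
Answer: -621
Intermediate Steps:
d = 64 (d = (-8 + 0)² = (-8)² = 64)
Z(E) = 467 (Z(E) = -4 + 471 = 467)
(169 - 186)*d + Z(179) = (169 - 186)*64 + 467 = -17*64 + 467 = -1088 + 467 = -621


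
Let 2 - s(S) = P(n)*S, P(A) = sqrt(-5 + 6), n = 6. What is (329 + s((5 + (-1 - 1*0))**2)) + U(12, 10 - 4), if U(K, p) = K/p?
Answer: 317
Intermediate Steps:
P(A) = 1 (P(A) = sqrt(1) = 1)
s(S) = 2 - S
(329 + s((5 + (-1 - 1*0))**2)) + U(12, 10 - 4) = (329 + (2 - (5 + (-1 - 1*0))**2)) + 12/(10 - 4) = (329 + (2 - (5 + (-1 + 0))**2)) + 12/6 = (329 + (2 - (5 - 1)**2)) + 12*(1/6) = (329 + (2 - 1*4**2)) + 2 = (329 + (2 - 1*16)) + 2 = (329 + (2 - 16)) + 2 = (329 - 14) + 2 = 315 + 2 = 317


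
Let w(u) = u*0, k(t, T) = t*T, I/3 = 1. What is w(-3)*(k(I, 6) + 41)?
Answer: 0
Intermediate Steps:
I = 3 (I = 3*1 = 3)
k(t, T) = T*t
w(u) = 0
w(-3)*(k(I, 6) + 41) = 0*(6*3 + 41) = 0*(18 + 41) = 0*59 = 0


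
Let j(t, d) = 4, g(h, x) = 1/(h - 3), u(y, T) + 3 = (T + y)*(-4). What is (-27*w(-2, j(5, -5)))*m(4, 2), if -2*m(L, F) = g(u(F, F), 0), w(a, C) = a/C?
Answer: 27/88 ≈ 0.30682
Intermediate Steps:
u(y, T) = -3 - 4*T - 4*y (u(y, T) = -3 + (T + y)*(-4) = -3 + (-4*T - 4*y) = -3 - 4*T - 4*y)
g(h, x) = 1/(-3 + h)
m(L, F) = -1/(2*(-6 - 8*F)) (m(L, F) = -1/(2*(-3 + (-3 - 4*F - 4*F))) = -1/(2*(-3 + (-3 - 8*F))) = -1/(2*(-6 - 8*F)))
(-27*w(-2, j(5, -5)))*m(4, 2) = (-(-54)/4)*(1/(4*(3 + 4*2))) = (-(-54)/4)*(1/(4*(3 + 8))) = (-27*(-½))*((¼)/11) = 27*((¼)*(1/11))/2 = (27/2)*(1/44) = 27/88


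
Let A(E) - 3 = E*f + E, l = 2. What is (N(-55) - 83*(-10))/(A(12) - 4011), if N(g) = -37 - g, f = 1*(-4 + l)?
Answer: -212/1005 ≈ -0.21095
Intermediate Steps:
f = -2 (f = 1*(-4 + 2) = 1*(-2) = -2)
A(E) = 3 - E (A(E) = 3 + (E*(-2) + E) = 3 + (-2*E + E) = 3 - E)
(N(-55) - 83*(-10))/(A(12) - 4011) = ((-37 - 1*(-55)) - 83*(-10))/((3 - 1*12) - 4011) = ((-37 + 55) + 830)/((3 - 12) - 4011) = (18 + 830)/(-9 - 4011) = 848/(-4020) = 848*(-1/4020) = -212/1005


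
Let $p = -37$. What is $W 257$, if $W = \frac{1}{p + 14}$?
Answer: $- \frac{257}{23} \approx -11.174$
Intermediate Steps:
$W = - \frac{1}{23}$ ($W = \frac{1}{-37 + 14} = \frac{1}{-23} = - \frac{1}{23} \approx -0.043478$)
$W 257 = \left(- \frac{1}{23}\right) 257 = - \frac{257}{23}$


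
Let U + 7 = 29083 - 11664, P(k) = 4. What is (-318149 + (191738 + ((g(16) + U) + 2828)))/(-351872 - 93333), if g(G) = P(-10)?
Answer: 106167/445205 ≈ 0.23847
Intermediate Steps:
U = 17412 (U = -7 + (29083 - 11664) = -7 + 17419 = 17412)
g(G) = 4
(-318149 + (191738 + ((g(16) + U) + 2828)))/(-351872 - 93333) = (-318149 + (191738 + ((4 + 17412) + 2828)))/(-351872 - 93333) = (-318149 + (191738 + (17416 + 2828)))/(-445205) = (-318149 + (191738 + 20244))*(-1/445205) = (-318149 + 211982)*(-1/445205) = -106167*(-1/445205) = 106167/445205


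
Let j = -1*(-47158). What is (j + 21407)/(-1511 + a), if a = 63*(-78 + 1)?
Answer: -68565/6362 ≈ -10.777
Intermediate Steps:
a = -4851 (a = 63*(-77) = -4851)
j = 47158
(j + 21407)/(-1511 + a) = (47158 + 21407)/(-1511 - 4851) = 68565/(-6362) = 68565*(-1/6362) = -68565/6362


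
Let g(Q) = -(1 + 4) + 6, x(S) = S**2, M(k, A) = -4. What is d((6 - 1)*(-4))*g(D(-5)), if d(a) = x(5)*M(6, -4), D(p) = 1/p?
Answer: -100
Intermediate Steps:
g(Q) = 1 (g(Q) = -1*5 + 6 = -5 + 6 = 1)
d(a) = -100 (d(a) = 5**2*(-4) = 25*(-4) = -100)
d((6 - 1)*(-4))*g(D(-5)) = -100*1 = -100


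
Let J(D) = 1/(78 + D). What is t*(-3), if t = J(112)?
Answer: -3/190 ≈ -0.015789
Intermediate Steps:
t = 1/190 (t = 1/(78 + 112) = 1/190 ≈ 0.0052632)
t*(-3) = (1/190)*(-3) = -3/190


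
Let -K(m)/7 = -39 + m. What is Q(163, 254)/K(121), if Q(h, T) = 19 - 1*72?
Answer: 53/574 ≈ 0.092335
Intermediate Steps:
K(m) = 273 - 7*m (K(m) = -7*(-39 + m) = 273 - 7*m)
Q(h, T) = -53 (Q(h, T) = 19 - 72 = -53)
Q(163, 254)/K(121) = -53/(273 - 7*121) = -53/(273 - 847) = -53/(-574) = -53*(-1/574) = 53/574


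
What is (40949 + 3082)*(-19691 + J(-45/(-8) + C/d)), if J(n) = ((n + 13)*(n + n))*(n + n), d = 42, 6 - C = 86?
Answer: -326484042678131/395136 ≈ -8.2626e+8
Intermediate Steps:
C = -80 (C = 6 - 1*86 = 6 - 86 = -80)
J(n) = 4*n**2*(13 + n) (J(n) = ((13 + n)*(2*n))*(2*n) = (2*n*(13 + n))*(2*n) = 4*n**2*(13 + n))
(40949 + 3082)*(-19691 + J(-45/(-8) + C/d)) = (40949 + 3082)*(-19691 + 4*(-45/(-8) - 80/42)**2*(13 + (-45/(-8) - 80/42))) = 44031*(-19691 + 4*(-45*(-1/8) - 80*1/42)**2*(13 + (-45*(-1/8) - 80*1/42))) = 44031*(-19691 + 4*(45/8 - 40/21)**2*(13 + (45/8 - 40/21))) = 44031*(-19691 + 4*(625/168)**2*(13 + 625/168)) = 44031*(-19691 + 4*(390625/28224)*(2809/168)) = 44031*(-19691 + 1097265625/1185408) = 44031*(-22244603303/1185408) = -326484042678131/395136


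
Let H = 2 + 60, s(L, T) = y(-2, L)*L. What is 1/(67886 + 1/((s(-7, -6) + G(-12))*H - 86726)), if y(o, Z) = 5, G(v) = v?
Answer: 89640/6085301039 ≈ 1.4731e-5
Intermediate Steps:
s(L, T) = 5*L
H = 62
1/(67886 + 1/((s(-7, -6) + G(-12))*H - 86726)) = 1/(67886 + 1/((5*(-7) - 12)*62 - 86726)) = 1/(67886 + 1/((-35 - 12)*62 - 86726)) = 1/(67886 + 1/(-47*62 - 86726)) = 1/(67886 + 1/(-2914 - 86726)) = 1/(67886 + 1/(-89640)) = 1/(67886 - 1/89640) = 1/(6085301039/89640) = 89640/6085301039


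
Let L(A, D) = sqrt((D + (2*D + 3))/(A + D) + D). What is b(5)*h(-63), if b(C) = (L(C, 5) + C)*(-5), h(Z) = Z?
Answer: 1575 + 63*sqrt(170) ≈ 2396.4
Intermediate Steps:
L(A, D) = sqrt(D + (3 + 3*D)/(A + D)) (L(A, D) = sqrt((D + (3 + 2*D))/(A + D) + D) = sqrt((3 + 3*D)/(A + D) + D) = sqrt(D + (3 + 3*D)/(A + D)))
b(C) = -5*C - 5*sqrt((43 + 5*C)/(5 + C)) (b(C) = (sqrt((3 + 3*5 + 5*(C + 5))/(C + 5)) + C)*(-5) = (sqrt((3 + 15 + 5*(5 + C))/(5 + C)) + C)*(-5) = (sqrt((3 + 15 + (25 + 5*C))/(5 + C)) + C)*(-5) = (sqrt((43 + 5*C)/(5 + C)) + C)*(-5) = (C + sqrt((43 + 5*C)/(5 + C)))*(-5) = -5*C - 5*sqrt((43 + 5*C)/(5 + C)))
b(5)*h(-63) = (-5*5 - 5*sqrt(43 + 5*5)/sqrt(5 + 5))*(-63) = (-25 - 5*sqrt(10)*sqrt(43 + 25)/10)*(-63) = (-25 - 5*sqrt(170)/5)*(-63) = (-25 - sqrt(170))*(-63) = 1575 + 63*sqrt(170)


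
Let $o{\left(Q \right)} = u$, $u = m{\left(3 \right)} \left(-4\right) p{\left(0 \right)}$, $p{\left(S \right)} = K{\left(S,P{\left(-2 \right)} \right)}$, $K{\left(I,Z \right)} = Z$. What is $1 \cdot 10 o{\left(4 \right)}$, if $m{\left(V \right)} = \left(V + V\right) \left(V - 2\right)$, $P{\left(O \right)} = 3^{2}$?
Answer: $-2160$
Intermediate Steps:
$P{\left(O \right)} = 9$
$p{\left(S \right)} = 9$
$m{\left(V \right)} = 2 V \left(-2 + V\right)$
$u = -216$ ($u = 2 \cdot 3 \left(-2 + 3\right) \left(-4\right) 9 = 2 \cdot 3 \cdot 1 \left(-4\right) 9 = 6 \left(-4\right) 9 = \left(-24\right) 9 = -216$)
$o{\left(Q \right)} = -216$
$1 \cdot 10 o{\left(4 \right)} = 1 \cdot 10 \left(-216\right) = 10 \left(-216\right) = -2160$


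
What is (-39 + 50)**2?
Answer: 121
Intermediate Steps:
(-39 + 50)**2 = 11**2 = 121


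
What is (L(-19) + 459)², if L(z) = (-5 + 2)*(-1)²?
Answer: 207936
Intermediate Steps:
L(z) = -3 (L(z) = -3*1 = -3)
(L(-19) + 459)² = (-3 + 459)² = 456² = 207936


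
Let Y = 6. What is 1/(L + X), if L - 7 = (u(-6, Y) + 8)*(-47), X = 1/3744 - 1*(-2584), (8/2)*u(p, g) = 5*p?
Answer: 3744/9612721 ≈ 0.00038948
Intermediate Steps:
u(p, g) = 5*p/4 (u(p, g) = (5*p)/4 = 5*p/4)
X = 9674497/3744 (X = 1/3744 + 2584 = 9674497/3744 ≈ 2584.0)
L = -33/2 (L = 7 + ((5/4)*(-6) + 8)*(-47) = 7 + (-15/2 + 8)*(-47) = 7 + (1/2)*(-47) = 7 - 47/2 = -33/2 ≈ -16.500)
1/(L + X) = 1/(-33/2 + 9674497/3744) = 1/(9612721/3744) = 3744/9612721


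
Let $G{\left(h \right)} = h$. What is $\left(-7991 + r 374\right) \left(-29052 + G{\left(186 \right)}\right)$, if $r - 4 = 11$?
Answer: $68729946$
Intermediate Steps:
$r = 15$ ($r = 4 + 11 = 15$)
$\left(-7991 + r 374\right) \left(-29052 + G{\left(186 \right)}\right) = \left(-7991 + 15 \cdot 374\right) \left(-29052 + 186\right) = \left(-7991 + 5610\right) \left(-28866\right) = \left(-2381\right) \left(-28866\right) = 68729946$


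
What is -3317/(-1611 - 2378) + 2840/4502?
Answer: 13130947/8979239 ≈ 1.4624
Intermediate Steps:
-3317/(-1611 - 2378) + 2840/4502 = -3317/(-3989) + 2840*(1/4502) = -3317*(-1/3989) + 1420/2251 = 3317/3989 + 1420/2251 = 13130947/8979239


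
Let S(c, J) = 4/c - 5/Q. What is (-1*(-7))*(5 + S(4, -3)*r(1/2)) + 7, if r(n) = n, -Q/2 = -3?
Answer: 511/12 ≈ 42.583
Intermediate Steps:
Q = 6 (Q = -2*(-3) = 6)
S(c, J) = -⅚ + 4/c (S(c, J) = 4/c - 5/6 = 4/c - 5*⅙ = 4/c - ⅚ = -⅚ + 4/c)
(-1*(-7))*(5 + S(4, -3)*r(1/2)) + 7 = (-1*(-7))*(5 + (-⅚ + 4/4)/2) + 7 = 7*(5 + (-⅚ + 4*(¼))*(½)) + 7 = 7*(5 + (-⅚ + 1)*(½)) + 7 = 7*(5 + (⅙)*(½)) + 7 = 7*(5 + 1/12) + 7 = 7*(61/12) + 7 = 427/12 + 7 = 511/12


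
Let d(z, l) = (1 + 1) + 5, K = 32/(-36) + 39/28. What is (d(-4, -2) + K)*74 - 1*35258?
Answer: -4372541/126 ≈ -34703.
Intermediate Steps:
K = 127/252 (K = 32*(-1/36) + 39*(1/28) = -8/9 + 39/28 = 127/252 ≈ 0.50397)
d(z, l) = 7 (d(z, l) = 2 + 5 = 7)
(d(-4, -2) + K)*74 - 1*35258 = (7 + 127/252)*74 - 1*35258 = (1891/252)*74 - 35258 = 69967/126 - 35258 = -4372541/126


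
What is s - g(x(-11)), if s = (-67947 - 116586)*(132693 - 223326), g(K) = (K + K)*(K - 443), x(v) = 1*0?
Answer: 16724779389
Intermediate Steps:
x(v) = 0
g(K) = 2*K*(-443 + K) (g(K) = (2*K)*(-443 + K) = 2*K*(-443 + K))
s = 16724779389 (s = -184533*(-90633) = 16724779389)
s - g(x(-11)) = 16724779389 - 2*0*(-443 + 0) = 16724779389 - 2*0*(-443) = 16724779389 - 1*0 = 16724779389 + 0 = 16724779389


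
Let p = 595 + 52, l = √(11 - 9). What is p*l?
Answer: 647*√2 ≈ 915.00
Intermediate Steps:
l = √2 ≈ 1.4142
p = 647
p*l = 647*√2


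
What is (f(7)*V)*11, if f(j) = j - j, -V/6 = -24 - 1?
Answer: 0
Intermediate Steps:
V = 150 (V = -6*(-24 - 1) = -6*(-25) = 150)
f(j) = 0
(f(7)*V)*11 = (0*150)*11 = 0*11 = 0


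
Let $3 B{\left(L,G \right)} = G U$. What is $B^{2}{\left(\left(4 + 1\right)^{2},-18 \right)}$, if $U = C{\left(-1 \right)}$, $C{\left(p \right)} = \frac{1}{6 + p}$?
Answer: $\frac{36}{25} \approx 1.44$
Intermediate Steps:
$U = \frac{1}{5}$ ($U = \frac{1}{6 - 1} = \frac{1}{5} \approx 0.2$)
$B{\left(L,G \right)} = \frac{G}{15}$ ($B{\left(L,G \right)} = \frac{G \frac{1}{5}}{3} = \frac{\frac{1}{5} G}{3} = \frac{G}{15}$)
$B^{2}{\left(\left(4 + 1\right)^{2},-18 \right)} = \left(\frac{1}{15} \left(-18\right)\right)^{2} = \left(- \frac{6}{5}\right)^{2} = \frac{36}{25}$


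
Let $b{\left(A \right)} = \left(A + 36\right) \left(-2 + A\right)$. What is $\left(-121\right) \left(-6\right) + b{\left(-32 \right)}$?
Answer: $590$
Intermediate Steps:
$b{\left(A \right)} = \left(-2 + A\right) \left(36 + A\right)$ ($b{\left(A \right)} = \left(36 + A\right) \left(-2 + A\right) = \left(-2 + A\right) \left(36 + A\right)$)
$\left(-121\right) \left(-6\right) + b{\left(-32 \right)} = \left(-121\right) \left(-6\right) + \left(-72 + \left(-32\right)^{2} + 34 \left(-32\right)\right) = 726 - 136 = 590$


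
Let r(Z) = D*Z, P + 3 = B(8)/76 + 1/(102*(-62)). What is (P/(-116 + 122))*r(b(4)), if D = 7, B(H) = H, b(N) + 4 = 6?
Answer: -2434873/360468 ≈ -6.7548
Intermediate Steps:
b(N) = 2 (b(N) = -4 + 6 = 2)
P = -347839/120156 (P = -3 + (8/76 + 1/(102*(-62))) = -3 + (8*(1/76) + (1/102)*(-1/62)) = -3 + (2/19 - 1/6324) = -3 + 12629/120156 = -347839/120156 ≈ -2.8949)
r(Z) = 7*Z
(P/(-116 + 122))*r(b(4)) = (-347839/(120156*(-116 + 122)))*(7*2) = -347839/120156/6*14 = -347839/120156*⅙*14 = -347839/720936*14 = -2434873/360468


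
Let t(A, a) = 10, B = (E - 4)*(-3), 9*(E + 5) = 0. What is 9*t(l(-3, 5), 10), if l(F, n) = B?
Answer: 90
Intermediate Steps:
E = -5 (E = -5 + (⅑)*0 = -5 + 0 = -5)
B = 27 (B = (-5 - 4)*(-3) = -9*(-3) = 27)
l(F, n) = 27
9*t(l(-3, 5), 10) = 9*10 = 90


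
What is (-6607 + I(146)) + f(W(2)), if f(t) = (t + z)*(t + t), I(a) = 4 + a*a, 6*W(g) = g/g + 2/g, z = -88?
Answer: 131891/9 ≈ 14655.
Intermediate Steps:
W(g) = ⅙ + 1/(3*g) (W(g) = (g/g + 2/g)/6 = (1 + 2/g)/6 = ⅙ + 1/(3*g))
I(a) = 4 + a²
f(t) = 2*t*(-88 + t) (f(t) = (t - 88)*(t + t) = (-88 + t)*(2*t) = 2*t*(-88 + t))
(-6607 + I(146)) + f(W(2)) = (-6607 + (4 + 146²)) + 2*((⅙)*(2 + 2)/2)*(-88 + (⅙)*(2 + 2)/2) = (-6607 + (4 + 21316)) + 2*((⅙)*(½)*4)*(-88 + (⅙)*(½)*4) = (-6607 + 21320) + 2*(⅓)*(-88 + ⅓) = 14713 + 2*(⅓)*(-263/3) = 14713 - 526/9 = 131891/9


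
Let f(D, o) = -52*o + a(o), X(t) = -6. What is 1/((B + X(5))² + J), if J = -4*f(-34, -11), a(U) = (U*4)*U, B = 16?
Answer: -1/4124 ≈ -0.00024248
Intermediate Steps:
a(U) = 4*U² (a(U) = (4*U)*U = 4*U²)
f(D, o) = -52*o + 4*o²
J = -4224 (J = -16*(-11)*(-13 - 11) = -16*(-11)*(-24) = -4*1056 = -4224)
1/((B + X(5))² + J) = 1/((16 - 6)² - 4224) = 1/(10² - 4224) = 1/(100 - 4224) = 1/(-4124) = -1/4124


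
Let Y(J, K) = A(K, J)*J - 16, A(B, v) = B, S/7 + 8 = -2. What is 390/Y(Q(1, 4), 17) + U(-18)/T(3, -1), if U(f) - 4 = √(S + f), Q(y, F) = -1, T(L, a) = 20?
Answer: -639/55 + I*√22/10 ≈ -11.618 + 0.46904*I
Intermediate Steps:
S = -70 (S = -56 + 7*(-2) = -56 - 14 = -70)
U(f) = 4 + √(-70 + f)
Y(J, K) = -16 + J*K (Y(J, K) = K*J - 16 = J*K - 16 = -16 + J*K)
390/Y(Q(1, 4), 17) + U(-18)/T(3, -1) = 390/(-16 - 1*17) + (4 + √(-70 - 18))/20 = 390/(-16 - 17) + (4 + √(-88))*(1/20) = 390/(-33) + (4 + 2*I*√22)*(1/20) = 390*(-1/33) + (⅕ + I*√22/10) = -130/11 + (⅕ + I*√22/10) = -639/55 + I*√22/10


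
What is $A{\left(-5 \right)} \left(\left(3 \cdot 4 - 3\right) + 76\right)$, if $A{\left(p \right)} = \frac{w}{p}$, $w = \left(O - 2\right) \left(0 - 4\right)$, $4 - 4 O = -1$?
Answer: $-51$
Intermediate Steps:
$O = \frac{5}{4}$ ($O = 1 - - \frac{1}{4} = 1 + \frac{1}{4} = \frac{5}{4} \approx 1.25$)
$w = 3$ ($w = \left(\frac{5}{4} - 2\right) \left(0 - 4\right) = \left(- \frac{3}{4}\right) \left(-4\right) = 3$)
$A{\left(p \right)} = \frac{3}{p}$
$A{\left(-5 \right)} \left(\left(3 \cdot 4 - 3\right) + 76\right) = \frac{3}{-5} \left(\left(3 \cdot 4 - 3\right) + 76\right) = 3 \left(- \frac{1}{5}\right) \left(\left(12 - 3\right) + 76\right) = - \frac{3 \left(9 + 76\right)}{5} = \left(- \frac{3}{5}\right) 85 = -51$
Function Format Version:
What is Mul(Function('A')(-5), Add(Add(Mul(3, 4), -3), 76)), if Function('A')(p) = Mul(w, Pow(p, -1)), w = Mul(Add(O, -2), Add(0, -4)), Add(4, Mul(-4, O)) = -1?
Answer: -51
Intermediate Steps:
O = Rational(5, 4) (O = Add(1, Mul(Rational(-1, 4), -1)) = Add(1, Rational(1, 4)) = Rational(5, 4) ≈ 1.2500)
w = 3 (w = Mul(Add(Rational(5, 4), -2), Add(0, -4)) = Mul(Rational(-3, 4), -4) = 3)
Function('A')(p) = Mul(3, Pow(p, -1))
Mul(Function('A')(-5), Add(Add(Mul(3, 4), -3), 76)) = Mul(Mul(3, Pow(-5, -1)), Add(Add(Mul(3, 4), -3), 76)) = Mul(Mul(3, Rational(-1, 5)), Add(Add(12, -3), 76)) = Mul(Rational(-3, 5), Add(9, 76)) = Mul(Rational(-3, 5), 85) = -51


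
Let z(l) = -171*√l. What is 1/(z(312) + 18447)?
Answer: 473/8491503 + 38*√78/36796513 ≈ 6.4823e-5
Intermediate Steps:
1/(z(312) + 18447) = 1/(-342*√78 + 18447) = 1/(18447 - 342*√78)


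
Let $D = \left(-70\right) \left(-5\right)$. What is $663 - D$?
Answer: $313$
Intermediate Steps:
$D = 350$
$663 - D = 663 - 350 = 313$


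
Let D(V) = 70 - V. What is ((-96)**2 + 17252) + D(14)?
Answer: 26524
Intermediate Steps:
((-96)**2 + 17252) + D(14) = ((-96)**2 + 17252) + (70 - 1*14) = (9216 + 17252) + (70 - 14) = 26468 + 56 = 26524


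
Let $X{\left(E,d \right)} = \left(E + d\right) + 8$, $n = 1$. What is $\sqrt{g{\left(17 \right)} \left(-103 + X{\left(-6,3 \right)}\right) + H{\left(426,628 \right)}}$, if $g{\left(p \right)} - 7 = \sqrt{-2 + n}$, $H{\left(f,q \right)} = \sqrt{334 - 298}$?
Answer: $\sqrt{-680 - 98 i} \approx 1.8742 - 26.144 i$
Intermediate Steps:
$H{\left(f,q \right)} = 6$ ($H{\left(f,q \right)} = \sqrt{36} = 6$)
$X{\left(E,d \right)} = 8 + E + d$
$g{\left(p \right)} = 7 + i$ ($g{\left(p \right)} = 7 + \sqrt{-2 + 1} = 7 + \sqrt{-1} = 7 + i$)
$\sqrt{g{\left(17 \right)} \left(-103 + X{\left(-6,3 \right)}\right) + H{\left(426,628 \right)}} = \sqrt{\left(7 + i\right) \left(-103 + \left(8 - 6 + 3\right)\right) + 6} = \sqrt{\left(7 + i\right) \left(-103 + 5\right) + 6} = \sqrt{\left(7 + i\right) \left(-98\right) + 6} = \sqrt{\left(-686 - 98 i\right) + 6} = \sqrt{-680 - 98 i}$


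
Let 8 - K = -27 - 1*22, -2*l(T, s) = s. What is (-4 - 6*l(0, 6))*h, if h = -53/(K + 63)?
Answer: -371/60 ≈ -6.1833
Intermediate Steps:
l(T, s) = -s/2
K = 57 (K = 8 - (-27 - 1*22) = 8 - (-27 - 22) = 8 - 1*(-49) = 8 + 49 = 57)
h = -53/120 (h = -53/(57 + 63) = -53/120 ≈ -0.44167)
(-4 - 6*l(0, 6))*h = (-4 - (-3)*6)*(-53/120) = (-4 - 6*(-3))*(-53/120) = (-4 + 18)*(-53/120) = 14*(-53/120) = -371/60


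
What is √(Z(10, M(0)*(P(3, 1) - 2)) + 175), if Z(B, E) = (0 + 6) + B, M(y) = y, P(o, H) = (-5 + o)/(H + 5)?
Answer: √191 ≈ 13.820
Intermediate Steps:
P(o, H) = (-5 + o)/(5 + H)
Z(B, E) = 6 + B
√(Z(10, M(0)*(P(3, 1) - 2)) + 175) = √((6 + 10) + 175) = √(16 + 175) = √191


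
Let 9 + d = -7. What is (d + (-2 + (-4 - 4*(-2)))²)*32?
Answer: -384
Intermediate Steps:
d = -16 (d = -9 - 7 = -16)
(d + (-2 + (-4 - 4*(-2)))²)*32 = (-16 + (-2 + (-4 - 4*(-2)))²)*32 = (-16 + (-2 + (-4 + 8))²)*32 = (-16 + (-2 + 4)²)*32 = (-16 + 2²)*32 = (-16 + 4)*32 = -12*32 = -384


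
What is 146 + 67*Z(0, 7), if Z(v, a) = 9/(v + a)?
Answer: 1625/7 ≈ 232.14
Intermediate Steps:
Z(v, a) = 9/(a + v)
146 + 67*Z(0, 7) = 146 + 67*(9/(7 + 0)) = 146 + 67*(9/7) = 146 + 603/7 = 1625/7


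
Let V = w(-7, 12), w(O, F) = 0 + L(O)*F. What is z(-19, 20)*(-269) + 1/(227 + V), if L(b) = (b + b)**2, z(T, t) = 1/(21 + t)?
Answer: -693710/105739 ≈ -6.5606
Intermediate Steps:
L(b) = 4*b**2 (L(b) = (2*b)**2 = 4*b**2)
w(O, F) = 4*F*O**2 (w(O, F) = 0 + (4*O**2)*F = 0 + 4*F*O**2 = 4*F*O**2)
V = 2352 (V = 4*12*(-7)**2 = 4*12*49 = 2352)
z(-19, 20)*(-269) + 1/(227 + V) = -269/(21 + 20) + 1/(227 + 2352) = -269/41 + 1/2579 = -693710/105739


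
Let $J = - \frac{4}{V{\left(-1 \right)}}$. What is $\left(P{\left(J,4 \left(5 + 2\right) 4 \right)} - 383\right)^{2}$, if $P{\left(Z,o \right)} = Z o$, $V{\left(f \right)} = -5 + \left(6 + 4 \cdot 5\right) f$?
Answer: $\frac{130530625}{961} \approx 1.3583 \cdot 10^{5}$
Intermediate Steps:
$V{\left(f \right)} = -5 + 26 f$ ($V{\left(f \right)} = -5 + \left(6 + 20\right) f = -5 + 26 f$)
$J = \frac{4}{31}$ ($J = - \frac{4}{-5 + 26 \left(-1\right)} = - \frac{4}{-5 - 26} = - \frac{4}{-31} = \left(-4\right) \left(- \frac{1}{31}\right) = \frac{4}{31} \approx 0.12903$)
$\left(P{\left(J,4 \left(5 + 2\right) 4 \right)} - 383\right)^{2} = \left(\frac{4 \cdot 4 \left(5 + 2\right) 4}{31} - 383\right)^{2} = \left(\frac{4 \cdot 4 \cdot 7 \cdot 4}{31} - 383\right)^{2} = \left(\frac{4 \cdot 28 \cdot 4}{31} - 383\right)^{2} = \left(\frac{4}{31} \cdot 112 - 383\right)^{2} = \left(\frac{448}{31} - 383\right)^{2} = \left(- \frac{11425}{31}\right)^{2} = \frac{130530625}{961}$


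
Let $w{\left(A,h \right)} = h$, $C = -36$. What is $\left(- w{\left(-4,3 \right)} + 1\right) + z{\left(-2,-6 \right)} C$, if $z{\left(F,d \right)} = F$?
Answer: $70$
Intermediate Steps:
$\left(- w{\left(-4,3 \right)} + 1\right) + z{\left(-2,-6 \right)} C = \left(\left(-1\right) 3 + 1\right) - -72 = \left(-3 + 1\right) + 72 = -2 + 72 = 70$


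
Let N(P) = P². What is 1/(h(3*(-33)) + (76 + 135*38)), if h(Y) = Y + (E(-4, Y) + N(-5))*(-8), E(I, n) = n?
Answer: 1/5699 ≈ 0.00017547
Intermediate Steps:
h(Y) = -200 - 7*Y (h(Y) = Y + (Y + (-5)²)*(-8) = Y + (Y + 25)*(-8) = Y + (25 + Y)*(-8) = Y + (-200 - 8*Y) = -200 - 7*Y)
1/(h(3*(-33)) + (76 + 135*38)) = 1/((-200 - 21*(-33)) + (76 + 135*38)) = 1/((-200 - 7*(-99)) + (76 + 5130)) = 1/((-200 + 693) + 5206) = 1/(493 + 5206) = 1/5699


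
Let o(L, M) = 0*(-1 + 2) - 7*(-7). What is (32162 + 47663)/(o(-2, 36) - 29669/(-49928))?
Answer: 3985502600/2476141 ≈ 1609.6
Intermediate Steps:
o(L, M) = 49 (o(L, M) = 0*1 + 49 = 0 + 49 = 49)
(32162 + 47663)/(o(-2, 36) - 29669/(-49928)) = (32162 + 47663)/(49 - 29669/(-49928)) = 79825/(49 - 29669*(-1/49928)) = 79825/(49 + 29669/49928) = 79825/(2476141/49928) = 79825*(49928/2476141) = 3985502600/2476141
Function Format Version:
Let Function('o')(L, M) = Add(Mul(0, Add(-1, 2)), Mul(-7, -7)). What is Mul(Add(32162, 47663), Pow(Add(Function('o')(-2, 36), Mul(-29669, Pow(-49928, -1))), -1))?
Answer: Rational(3985502600, 2476141) ≈ 1609.6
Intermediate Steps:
Function('o')(L, M) = 49 (Function('o')(L, M) = Add(Mul(0, 1), 49) = Add(0, 49) = 49)
Mul(Add(32162, 47663), Pow(Add(Function('o')(-2, 36), Mul(-29669, Pow(-49928, -1))), -1)) = Mul(Add(32162, 47663), Pow(Add(49, Mul(-29669, Pow(-49928, -1))), -1)) = Mul(79825, Pow(Add(49, Mul(-29669, Rational(-1, 49928))), -1)) = Mul(79825, Pow(Add(49, Rational(29669, 49928)), -1)) = Mul(79825, Pow(Rational(2476141, 49928), -1)) = Mul(79825, Rational(49928, 2476141)) = Rational(3985502600, 2476141)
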